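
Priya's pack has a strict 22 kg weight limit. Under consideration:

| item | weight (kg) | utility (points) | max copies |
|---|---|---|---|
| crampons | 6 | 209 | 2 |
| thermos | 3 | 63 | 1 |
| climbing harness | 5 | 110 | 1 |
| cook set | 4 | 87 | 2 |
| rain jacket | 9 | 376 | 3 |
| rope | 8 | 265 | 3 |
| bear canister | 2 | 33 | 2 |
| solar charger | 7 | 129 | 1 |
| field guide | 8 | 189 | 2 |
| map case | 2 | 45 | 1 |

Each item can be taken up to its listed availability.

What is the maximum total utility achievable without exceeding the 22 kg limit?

839

A density-first pass picks 2×rain jacket + bear canister + map case — 830 at 22 kg.
The 4 kg tied up in bear canister and map case is better spent on cook set — total rises to 839 (22 kg).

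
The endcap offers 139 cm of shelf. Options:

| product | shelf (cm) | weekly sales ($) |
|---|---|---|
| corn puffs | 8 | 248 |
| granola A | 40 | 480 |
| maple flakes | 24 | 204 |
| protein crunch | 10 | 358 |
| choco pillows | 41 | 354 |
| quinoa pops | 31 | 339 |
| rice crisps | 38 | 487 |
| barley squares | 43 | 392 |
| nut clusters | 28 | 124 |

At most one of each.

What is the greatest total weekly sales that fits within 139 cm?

1965

Taking the top-ratio products first gives corn puffs + granola A + protein crunch + quinoa pops + rice crisps for 1912 (127 cm).
Replace quinoa pops with barley squares: the trade gains 53 net, giving 1965 at 139 cm.
That's the maximum — no swap from here does better than 1965.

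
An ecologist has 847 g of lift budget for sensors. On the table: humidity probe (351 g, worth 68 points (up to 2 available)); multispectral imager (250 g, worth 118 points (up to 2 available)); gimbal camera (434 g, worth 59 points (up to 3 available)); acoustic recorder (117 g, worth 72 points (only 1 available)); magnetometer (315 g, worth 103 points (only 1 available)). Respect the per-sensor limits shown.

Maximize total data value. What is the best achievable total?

Greedy by ratio would take 2×multispectral imager + acoustic recorder: 617 g used, total 308.
The 117 g tied up in acoustic recorder is better spent on magnetometer — total rises to 339 (815 g).

339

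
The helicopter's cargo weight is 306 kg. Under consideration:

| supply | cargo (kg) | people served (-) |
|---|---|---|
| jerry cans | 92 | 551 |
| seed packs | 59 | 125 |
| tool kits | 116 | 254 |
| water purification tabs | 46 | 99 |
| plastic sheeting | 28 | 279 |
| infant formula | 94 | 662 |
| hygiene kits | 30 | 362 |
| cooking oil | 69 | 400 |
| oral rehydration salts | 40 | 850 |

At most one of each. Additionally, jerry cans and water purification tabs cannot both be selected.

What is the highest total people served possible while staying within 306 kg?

2704

Density check — oral rehydration salts 21.25, hygiene kits 12.07, plastic sheeting 9.96, infant formula 7.04 are the best per kg.
Jerry cans + plastic sheeting + infant formula + hygiene kits + oral rehydration salts uses 284 of the 306 kg and totals 2704.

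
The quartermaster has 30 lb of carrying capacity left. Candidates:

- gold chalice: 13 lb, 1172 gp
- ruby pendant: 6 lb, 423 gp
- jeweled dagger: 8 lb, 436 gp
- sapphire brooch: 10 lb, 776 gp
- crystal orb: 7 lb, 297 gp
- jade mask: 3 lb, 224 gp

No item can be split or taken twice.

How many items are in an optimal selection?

Optimal total is 2371.
One optimal bundle: gold chalice + ruby pendant + sapphire brooch (29 lb).
Any selection reaching 2371 contains exactly 3 items.

3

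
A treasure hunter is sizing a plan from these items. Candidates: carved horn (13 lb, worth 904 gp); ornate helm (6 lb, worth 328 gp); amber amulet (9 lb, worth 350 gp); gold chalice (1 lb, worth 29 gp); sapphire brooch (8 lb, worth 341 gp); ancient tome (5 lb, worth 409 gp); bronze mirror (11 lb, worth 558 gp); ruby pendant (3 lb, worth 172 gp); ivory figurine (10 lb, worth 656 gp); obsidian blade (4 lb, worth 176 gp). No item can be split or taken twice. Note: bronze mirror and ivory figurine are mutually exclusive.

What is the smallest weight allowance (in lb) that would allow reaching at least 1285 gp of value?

18

Need the lightest bundle worth ≥ 1285.
Taking carved horn + ancient tome gives 1313 (≥ 1285) for 18 lb.
No combination under 18 lb hits 1285.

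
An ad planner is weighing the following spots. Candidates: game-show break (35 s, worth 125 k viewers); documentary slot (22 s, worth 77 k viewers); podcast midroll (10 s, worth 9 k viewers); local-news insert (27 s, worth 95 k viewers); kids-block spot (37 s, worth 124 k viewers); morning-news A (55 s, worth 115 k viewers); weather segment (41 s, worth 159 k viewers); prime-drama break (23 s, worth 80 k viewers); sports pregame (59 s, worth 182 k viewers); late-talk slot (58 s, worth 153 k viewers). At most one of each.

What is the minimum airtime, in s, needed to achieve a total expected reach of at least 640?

Need the lightest bundle worth ≥ 640.
game-show break + documentary slot + local-news insert + kids-block spot + weather segment + prime-drama break: 660 expected reach at 185 s.
Below 185 s the best achievable stays under 640.

185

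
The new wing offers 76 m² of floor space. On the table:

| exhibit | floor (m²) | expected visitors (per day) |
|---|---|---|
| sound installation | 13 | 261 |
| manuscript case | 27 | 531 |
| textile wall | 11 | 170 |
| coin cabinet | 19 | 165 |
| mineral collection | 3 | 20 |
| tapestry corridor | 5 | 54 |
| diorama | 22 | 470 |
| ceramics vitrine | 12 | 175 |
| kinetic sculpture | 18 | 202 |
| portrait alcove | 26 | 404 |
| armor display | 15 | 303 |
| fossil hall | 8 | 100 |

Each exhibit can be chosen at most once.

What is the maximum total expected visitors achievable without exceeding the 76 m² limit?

Ranking by ratio (expected visitors/m²): diorama 21.36, armor display 20.20, sound installation 20.08, manuscript case 19.67.
A density-first pass picks sound installation + diorama + portrait alcove + armor display — 1438 at 76 m².
The 39 m² tied up in sound installation and portrait alcove is better spent on manuscript case + ceramics vitrine — total rises to 1479 (76 m²).

1479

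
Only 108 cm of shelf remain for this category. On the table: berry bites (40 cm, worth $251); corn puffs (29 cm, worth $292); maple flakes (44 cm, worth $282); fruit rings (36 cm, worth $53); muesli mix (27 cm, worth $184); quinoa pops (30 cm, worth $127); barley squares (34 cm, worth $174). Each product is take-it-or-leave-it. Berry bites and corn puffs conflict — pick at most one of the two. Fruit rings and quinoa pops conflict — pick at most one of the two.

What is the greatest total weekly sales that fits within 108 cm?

Corn puffs + maple flakes + muesli mix uses 100 of the 108 cm and totals 758.
The spare 8 cm is too small for any remaining product, and no feasible exchange beats 758.

758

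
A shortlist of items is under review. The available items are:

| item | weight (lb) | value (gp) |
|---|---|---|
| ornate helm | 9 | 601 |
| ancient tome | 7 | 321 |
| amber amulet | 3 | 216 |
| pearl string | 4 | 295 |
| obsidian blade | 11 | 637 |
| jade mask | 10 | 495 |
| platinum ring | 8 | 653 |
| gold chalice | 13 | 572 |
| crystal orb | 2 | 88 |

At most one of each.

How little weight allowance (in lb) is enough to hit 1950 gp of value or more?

30

Look for the lowest-weight combination reaching 1950.
ornate helm + amber amulet + jade mask + platinum ring reaches 1965 using 30 lb.
No combination under 30 lb hits 1950.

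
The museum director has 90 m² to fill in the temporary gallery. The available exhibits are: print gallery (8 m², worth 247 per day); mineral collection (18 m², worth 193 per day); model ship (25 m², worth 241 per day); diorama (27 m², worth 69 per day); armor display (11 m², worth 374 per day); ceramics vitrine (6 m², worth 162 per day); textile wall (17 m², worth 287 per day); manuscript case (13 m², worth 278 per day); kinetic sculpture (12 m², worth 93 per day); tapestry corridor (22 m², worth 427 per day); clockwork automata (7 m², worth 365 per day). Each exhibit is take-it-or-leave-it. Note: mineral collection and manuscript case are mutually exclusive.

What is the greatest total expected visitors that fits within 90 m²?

Taking print gallery + armor display + ceramics vitrine + textile wall + manuscript case + tapestry corridor + clockwork automata: 84 m² used, 2140 in expected visitors.
An exhaustive check of the 2048 subsets confirms 2140.

2140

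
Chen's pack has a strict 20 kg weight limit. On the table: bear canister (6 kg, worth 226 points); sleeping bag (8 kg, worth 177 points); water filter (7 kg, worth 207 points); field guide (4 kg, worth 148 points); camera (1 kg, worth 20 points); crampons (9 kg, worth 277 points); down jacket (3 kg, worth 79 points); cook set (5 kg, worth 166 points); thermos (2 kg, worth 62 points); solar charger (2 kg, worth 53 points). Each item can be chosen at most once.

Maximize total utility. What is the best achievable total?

Taking the top-ratio items first gives bear canister + field guide + camera + cook set + thermos + solar charger for 675 (20 kg).
Replace camera and solar charger with down jacket: the trade gains 6 net, giving 681 at 20 kg.
The closest alternative, bear canister + field guide + camera + cook set + thermos + solar charger, reaches only 675.

681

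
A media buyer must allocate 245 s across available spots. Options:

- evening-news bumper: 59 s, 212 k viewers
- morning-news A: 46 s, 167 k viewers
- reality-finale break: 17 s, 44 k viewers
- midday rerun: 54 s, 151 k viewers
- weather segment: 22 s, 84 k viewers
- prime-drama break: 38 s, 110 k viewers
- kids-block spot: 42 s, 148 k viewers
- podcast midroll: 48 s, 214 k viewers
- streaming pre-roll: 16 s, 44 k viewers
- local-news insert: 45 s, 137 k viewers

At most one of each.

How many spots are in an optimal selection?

5

The maximum expected reach within 245 s is 878.
evening-news bumper + morning-news A + kids-block spot + podcast midroll + local-news insert hits 878 at 240 s.
Every optimal selection uses 5 spots.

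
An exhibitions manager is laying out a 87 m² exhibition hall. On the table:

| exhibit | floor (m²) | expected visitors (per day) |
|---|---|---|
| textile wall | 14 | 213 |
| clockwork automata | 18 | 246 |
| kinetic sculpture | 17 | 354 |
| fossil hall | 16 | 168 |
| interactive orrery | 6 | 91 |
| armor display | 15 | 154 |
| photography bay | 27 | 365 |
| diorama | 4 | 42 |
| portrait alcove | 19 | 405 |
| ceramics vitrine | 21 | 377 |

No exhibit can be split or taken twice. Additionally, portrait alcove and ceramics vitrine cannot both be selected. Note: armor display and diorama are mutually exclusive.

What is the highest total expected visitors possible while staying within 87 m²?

1470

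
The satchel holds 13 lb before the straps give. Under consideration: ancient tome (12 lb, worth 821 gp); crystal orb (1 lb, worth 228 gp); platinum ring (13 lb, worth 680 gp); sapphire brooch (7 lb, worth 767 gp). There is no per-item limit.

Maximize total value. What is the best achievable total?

2964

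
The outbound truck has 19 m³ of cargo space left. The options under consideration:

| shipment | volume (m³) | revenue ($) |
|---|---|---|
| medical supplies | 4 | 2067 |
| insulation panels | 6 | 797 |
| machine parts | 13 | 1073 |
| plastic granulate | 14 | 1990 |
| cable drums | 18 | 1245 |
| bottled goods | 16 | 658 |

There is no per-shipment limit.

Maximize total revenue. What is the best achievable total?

8268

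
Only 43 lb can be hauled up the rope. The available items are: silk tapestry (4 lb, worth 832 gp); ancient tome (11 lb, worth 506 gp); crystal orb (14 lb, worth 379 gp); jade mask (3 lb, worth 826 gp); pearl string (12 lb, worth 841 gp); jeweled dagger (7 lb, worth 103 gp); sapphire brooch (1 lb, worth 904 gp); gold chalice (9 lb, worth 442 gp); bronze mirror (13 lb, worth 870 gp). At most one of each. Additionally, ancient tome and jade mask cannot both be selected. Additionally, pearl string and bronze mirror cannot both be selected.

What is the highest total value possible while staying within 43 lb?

4224

Best packing: silk tapestry + crystal orb + jade mask + pearl string + sapphire brooch + gold chalice — 43 lb, 4224 total.
That's the maximum — no feasible swap from here does better than 4224.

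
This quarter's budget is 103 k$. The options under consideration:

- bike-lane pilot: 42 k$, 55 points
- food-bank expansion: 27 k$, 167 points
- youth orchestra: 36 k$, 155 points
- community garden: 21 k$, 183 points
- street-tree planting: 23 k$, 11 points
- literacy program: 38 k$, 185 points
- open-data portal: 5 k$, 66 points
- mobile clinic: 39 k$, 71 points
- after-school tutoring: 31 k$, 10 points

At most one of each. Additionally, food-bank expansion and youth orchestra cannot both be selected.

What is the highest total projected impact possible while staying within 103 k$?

601

The ratio ordering already packs tightly: food-bank expansion + community garden + literacy program + open-data portal, 91 k$, 601.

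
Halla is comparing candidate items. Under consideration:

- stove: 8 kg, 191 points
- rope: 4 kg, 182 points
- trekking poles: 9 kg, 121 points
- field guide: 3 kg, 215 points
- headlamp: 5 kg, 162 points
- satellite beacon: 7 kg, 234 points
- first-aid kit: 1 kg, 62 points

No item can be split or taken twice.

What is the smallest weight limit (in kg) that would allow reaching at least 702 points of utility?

Look for the lowest-weight combination reaching 702.
rope + field guide + headlamp + satellite beacon reaches 793 using 19 kg.
Below 19 kg the best achievable stays under 702.

19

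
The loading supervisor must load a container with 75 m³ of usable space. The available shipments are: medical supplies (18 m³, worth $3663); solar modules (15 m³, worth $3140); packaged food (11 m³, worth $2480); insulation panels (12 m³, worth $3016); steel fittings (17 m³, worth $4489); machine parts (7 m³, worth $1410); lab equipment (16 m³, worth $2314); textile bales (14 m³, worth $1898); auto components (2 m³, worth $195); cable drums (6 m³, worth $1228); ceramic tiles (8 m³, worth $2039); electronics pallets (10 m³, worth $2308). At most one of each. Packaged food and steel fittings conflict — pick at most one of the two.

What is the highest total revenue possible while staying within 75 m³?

17630

By revenue per m³: steel fittings 264.06, ceramic tiles 254.88, insulation panels 251.33, electronics pallets 230.80 lead.
Taking solar modules + insulation panels + steel fittings + machine parts + cable drums + ceramic tiles + electronics pallets: 75 m³ used, 17630 in revenue.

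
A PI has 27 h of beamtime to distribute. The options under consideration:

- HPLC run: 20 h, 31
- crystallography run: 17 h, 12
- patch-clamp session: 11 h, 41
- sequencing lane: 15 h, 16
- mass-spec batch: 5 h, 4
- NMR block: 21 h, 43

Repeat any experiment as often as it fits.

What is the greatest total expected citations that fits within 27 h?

Ranking by ratio (expected citations/h): patch-clamp session 3.73, NMR block 2.05, HPLC run 1.55.
Best packing: 2×patch-clamp session + mass-spec batch — 27 h, 86 total.

86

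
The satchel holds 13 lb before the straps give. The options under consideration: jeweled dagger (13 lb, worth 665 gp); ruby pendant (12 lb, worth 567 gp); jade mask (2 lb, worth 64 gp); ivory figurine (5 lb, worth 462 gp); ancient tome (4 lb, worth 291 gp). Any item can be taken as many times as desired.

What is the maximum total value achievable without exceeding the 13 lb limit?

1044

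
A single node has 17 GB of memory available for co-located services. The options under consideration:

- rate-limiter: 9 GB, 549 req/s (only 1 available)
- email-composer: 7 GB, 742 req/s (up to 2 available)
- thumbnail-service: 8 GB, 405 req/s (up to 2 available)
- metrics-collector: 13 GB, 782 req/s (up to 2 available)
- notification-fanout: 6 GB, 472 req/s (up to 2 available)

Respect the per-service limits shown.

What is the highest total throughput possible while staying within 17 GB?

Density check — email-composer 106.00, notification-fanout 78.67, rate-limiter 61.00, metrics-collector 60.15 are the best per GB.
2×email-composer uses 14 of the 17 GB and totals 1484.

1484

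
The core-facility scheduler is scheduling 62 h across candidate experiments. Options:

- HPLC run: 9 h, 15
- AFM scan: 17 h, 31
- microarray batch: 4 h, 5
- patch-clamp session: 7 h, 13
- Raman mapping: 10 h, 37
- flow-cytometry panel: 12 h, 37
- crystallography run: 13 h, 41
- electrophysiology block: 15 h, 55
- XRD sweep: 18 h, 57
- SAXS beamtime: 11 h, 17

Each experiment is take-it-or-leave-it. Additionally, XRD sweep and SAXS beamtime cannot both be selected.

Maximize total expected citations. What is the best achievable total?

The ratio heuristic lands on microarray batch + Raman mapping + crystallography run + electrophysiology block + XRD sweep (195) but leaves 2 h idle.
Dropping microarray batch and crystallography run frees 17 h; slotting in patch-clamp session + flow-cytometry panel (19 h) lifts the total to 199 at 62 h.
Runner-up microarray batch + Raman mapping + crystallography run + electrophysiology block + XRD sweep tops out at 195.

199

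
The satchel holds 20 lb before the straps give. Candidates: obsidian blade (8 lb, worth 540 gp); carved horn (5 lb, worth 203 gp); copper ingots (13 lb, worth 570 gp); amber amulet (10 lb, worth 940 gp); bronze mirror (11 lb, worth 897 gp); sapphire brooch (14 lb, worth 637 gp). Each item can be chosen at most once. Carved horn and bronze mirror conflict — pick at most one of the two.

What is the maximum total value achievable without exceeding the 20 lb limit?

Taking obsidian blade + amber amulet: 18 lb used, 1480 in value.
That's the maximum — no feasible swap from here does better than 1480.

1480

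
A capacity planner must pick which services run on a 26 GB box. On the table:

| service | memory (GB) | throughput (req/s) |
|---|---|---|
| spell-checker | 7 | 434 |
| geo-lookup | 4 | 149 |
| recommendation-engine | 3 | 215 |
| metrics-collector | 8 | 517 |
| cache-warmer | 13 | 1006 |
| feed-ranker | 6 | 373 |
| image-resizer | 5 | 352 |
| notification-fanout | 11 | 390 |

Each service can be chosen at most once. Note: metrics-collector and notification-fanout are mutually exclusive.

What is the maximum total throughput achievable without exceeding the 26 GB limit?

1875

Taking the top-ratio services first gives geo-lookup + recommendation-engine + cache-warmer + image-resizer for 1722 (25 GB).
The 7 GB tied up in geo-lookup and recommendation-engine is better spent on metrics-collector — total rises to 1875 (26 GB).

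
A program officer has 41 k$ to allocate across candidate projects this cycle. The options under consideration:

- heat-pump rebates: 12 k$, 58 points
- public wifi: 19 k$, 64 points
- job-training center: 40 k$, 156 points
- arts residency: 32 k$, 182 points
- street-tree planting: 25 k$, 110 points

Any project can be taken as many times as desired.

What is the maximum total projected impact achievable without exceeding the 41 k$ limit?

182

Density check — arts residency 5.69, heat-pump rebates 4.83, street-tree planting 4.40 are the best per k$.
Taking arts residency: 32 k$ used, 182 in projected impact.
Nothing else within 41 k$ beats 182.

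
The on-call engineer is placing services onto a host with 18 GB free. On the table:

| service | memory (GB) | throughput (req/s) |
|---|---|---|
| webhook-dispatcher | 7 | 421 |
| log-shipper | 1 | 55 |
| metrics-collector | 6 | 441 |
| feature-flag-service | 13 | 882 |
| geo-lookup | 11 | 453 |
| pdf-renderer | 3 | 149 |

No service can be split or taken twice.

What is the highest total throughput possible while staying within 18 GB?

Taking the top-ratio services first gives webhook-dispatcher + log-shipper + metrics-collector + pdf-renderer for 1066 (17 GB).
Dropping webhook-dispatcher and metrics-collector frees 13 GB; slotting in feature-flag-service (13 GB) lifts the total to 1086 at 17 GB.
The closest alternative, webhook-dispatcher + log-shipper + metrics-collector + pdf-renderer, reaches only 1066.

1086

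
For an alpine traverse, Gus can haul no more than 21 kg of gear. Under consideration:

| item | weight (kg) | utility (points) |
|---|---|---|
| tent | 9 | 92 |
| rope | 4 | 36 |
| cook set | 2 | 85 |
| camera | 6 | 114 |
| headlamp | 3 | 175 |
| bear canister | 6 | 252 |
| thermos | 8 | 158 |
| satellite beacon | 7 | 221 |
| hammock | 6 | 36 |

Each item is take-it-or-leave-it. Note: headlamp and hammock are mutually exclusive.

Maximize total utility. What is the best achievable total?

Ranking by ratio (utility/kg): headlamp 58.33, cook set 42.50, bear canister 42.00, satellite beacon 31.57.
Cook set + headlamp + bear canister + satellite beacon uses 18 of the 21 kg and totals 733.
Nothing else feasible within 21 kg beats 733.

733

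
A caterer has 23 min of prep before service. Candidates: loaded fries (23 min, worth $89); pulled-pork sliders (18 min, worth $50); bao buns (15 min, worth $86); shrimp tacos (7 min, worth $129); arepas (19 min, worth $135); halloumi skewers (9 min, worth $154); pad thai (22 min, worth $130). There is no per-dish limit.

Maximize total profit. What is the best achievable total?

412

The ratio heuristic lands on 3×shrimp tacos (387) but leaves 2 min idle.
Replace shrimp tacos with halloumi skewers: the trade gains 25 net, giving 412 at 23 min.
No other feasible combination exceeds 412.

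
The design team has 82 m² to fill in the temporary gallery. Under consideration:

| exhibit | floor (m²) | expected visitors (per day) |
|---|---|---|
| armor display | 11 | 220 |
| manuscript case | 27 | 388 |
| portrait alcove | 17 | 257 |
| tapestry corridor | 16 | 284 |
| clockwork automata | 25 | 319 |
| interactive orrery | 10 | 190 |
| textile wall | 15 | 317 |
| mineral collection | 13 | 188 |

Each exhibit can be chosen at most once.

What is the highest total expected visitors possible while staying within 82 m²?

By expected visitors per m²: textile wall 21.13, armor display 20.00, interactive orrery 19.00, tapestry corridor 17.75 lead.
Best packing: armor display + portrait alcove + tapestry corridor + interactive orrery + textile wall + mineral collection — 82 m², 1456 total.
That's the maximum — no swap from here does better than 1456.

1456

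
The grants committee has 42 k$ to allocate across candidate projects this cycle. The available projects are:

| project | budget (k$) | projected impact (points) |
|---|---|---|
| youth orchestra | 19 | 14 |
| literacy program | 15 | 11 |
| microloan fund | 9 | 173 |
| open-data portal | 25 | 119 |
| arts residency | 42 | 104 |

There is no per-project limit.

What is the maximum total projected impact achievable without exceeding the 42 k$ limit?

692

Taking 4×microloan fund: 36 k$ used, 692 in projected impact.
Nothing else within 42 k$ beats 692.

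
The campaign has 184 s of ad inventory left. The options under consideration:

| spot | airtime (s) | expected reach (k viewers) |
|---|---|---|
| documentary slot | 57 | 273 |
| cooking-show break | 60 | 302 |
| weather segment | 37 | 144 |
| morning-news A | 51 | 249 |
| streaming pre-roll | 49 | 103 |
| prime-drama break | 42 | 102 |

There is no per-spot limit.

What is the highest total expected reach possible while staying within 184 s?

906

Taking 3×cooking-show break: 180 s used, 906 in expected reach.
That's the maximum — no swap from here does better than 906.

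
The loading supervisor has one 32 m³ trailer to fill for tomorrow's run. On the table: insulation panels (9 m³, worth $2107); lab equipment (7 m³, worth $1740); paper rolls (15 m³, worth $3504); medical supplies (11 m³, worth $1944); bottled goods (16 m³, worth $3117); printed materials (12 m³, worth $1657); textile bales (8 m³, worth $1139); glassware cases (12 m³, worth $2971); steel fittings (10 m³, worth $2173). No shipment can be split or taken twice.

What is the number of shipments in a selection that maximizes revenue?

3

Optimal total is 7417.
lab equipment + paper rolls + steel fittings hits 7417 at 32 m³.
All optima have 3 shipments.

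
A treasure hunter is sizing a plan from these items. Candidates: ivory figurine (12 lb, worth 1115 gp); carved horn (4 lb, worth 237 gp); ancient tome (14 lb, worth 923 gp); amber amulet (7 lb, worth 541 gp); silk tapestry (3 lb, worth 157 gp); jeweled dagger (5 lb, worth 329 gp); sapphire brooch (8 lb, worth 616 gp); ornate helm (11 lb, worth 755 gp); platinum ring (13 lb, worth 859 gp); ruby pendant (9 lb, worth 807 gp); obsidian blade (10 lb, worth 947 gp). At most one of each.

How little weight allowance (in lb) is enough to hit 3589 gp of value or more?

42

Need the lightest bundle worth ≥ 3589.
Taking ivory figurine + carved horn + amber amulet + ruby pendant + obsidian blade gives 3647 (≥ 3589) for 42 lb.
Below 42 lb the best achievable stays under 3589.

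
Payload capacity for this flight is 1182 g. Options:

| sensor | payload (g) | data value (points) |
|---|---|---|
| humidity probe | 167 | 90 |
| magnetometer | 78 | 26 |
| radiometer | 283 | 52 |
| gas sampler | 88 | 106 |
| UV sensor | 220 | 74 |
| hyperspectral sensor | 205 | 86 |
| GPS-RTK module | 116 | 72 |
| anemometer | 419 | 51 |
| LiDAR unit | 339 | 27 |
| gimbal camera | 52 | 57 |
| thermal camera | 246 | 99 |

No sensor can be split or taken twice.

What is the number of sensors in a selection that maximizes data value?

8

The maximum data value within 1182 g is 610.
One optimal bundle: humidity probe + magnetometer + gas sampler + UV sensor + hyperspectral sensor + GPS-RTK module + gimbal camera + thermal camera (1172 g).
Every optimal selection uses 8 sensors.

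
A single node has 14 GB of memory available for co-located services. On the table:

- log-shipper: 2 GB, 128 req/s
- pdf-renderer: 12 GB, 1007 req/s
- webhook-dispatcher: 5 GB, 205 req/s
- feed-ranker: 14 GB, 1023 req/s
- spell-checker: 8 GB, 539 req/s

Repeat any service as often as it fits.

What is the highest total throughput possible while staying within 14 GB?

1135

Best packing: log-shipper + pdf-renderer — 14 GB, 1135 total.
No other feasible combination exceeds 1135.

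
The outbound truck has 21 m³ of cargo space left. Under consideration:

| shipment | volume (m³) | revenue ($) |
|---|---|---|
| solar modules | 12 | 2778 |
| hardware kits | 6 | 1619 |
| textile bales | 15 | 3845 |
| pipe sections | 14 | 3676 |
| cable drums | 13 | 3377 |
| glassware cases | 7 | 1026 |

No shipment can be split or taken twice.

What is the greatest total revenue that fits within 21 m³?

5464

Taking the top-ratio shipments first gives hardware kits + pipe sections for 5295 (20 m³).
The 14 m³ tied up in pipe sections is better spent on textile bales — total rises to 5464 (21 m³).
Nothing else within 21 m³ beats 5464.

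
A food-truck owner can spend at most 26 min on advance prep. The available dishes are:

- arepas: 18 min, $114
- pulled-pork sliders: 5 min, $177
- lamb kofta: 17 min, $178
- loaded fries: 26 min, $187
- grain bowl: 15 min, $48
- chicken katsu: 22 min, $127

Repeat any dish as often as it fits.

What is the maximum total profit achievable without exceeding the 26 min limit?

885

Ranking by ratio (profit/min): pulled-pork sliders 35.40, lamb kofta 10.47, loaded fries 7.19.
Best packing: 5×pulled-pork sliders — 25 min, 885 total.
Every other selection either busts 26 min or fails to beat 885.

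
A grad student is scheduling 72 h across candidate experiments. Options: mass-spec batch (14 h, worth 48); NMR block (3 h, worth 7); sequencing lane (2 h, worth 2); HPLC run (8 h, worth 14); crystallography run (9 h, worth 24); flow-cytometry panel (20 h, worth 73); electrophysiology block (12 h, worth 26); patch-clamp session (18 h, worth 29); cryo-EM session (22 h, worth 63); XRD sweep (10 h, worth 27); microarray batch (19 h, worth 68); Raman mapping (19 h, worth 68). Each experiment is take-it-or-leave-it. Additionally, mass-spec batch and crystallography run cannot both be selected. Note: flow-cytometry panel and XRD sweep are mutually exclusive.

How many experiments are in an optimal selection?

Best achievable expected citations is 257.
One optimal bundle: mass-spec batch + flow-cytometry panel + microarray batch + Raman mapping (72 h).
All optima have 4 experiments.

4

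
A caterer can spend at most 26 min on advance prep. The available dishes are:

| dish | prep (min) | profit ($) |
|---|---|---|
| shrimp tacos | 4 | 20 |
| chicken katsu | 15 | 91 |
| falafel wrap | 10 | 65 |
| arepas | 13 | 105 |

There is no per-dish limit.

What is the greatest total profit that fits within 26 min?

Taking 2×arepas: 26 min used, 210 in profit.
No other feasible combination exceeds 210.

210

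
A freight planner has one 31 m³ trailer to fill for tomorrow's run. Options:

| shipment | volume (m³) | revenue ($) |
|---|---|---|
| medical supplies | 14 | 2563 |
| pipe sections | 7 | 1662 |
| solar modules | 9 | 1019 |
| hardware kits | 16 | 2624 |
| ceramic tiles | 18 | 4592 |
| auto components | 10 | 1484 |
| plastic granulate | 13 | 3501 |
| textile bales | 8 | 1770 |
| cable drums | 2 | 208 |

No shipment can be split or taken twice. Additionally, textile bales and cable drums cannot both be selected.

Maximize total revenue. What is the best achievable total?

8093

Density check — plastic granulate 269.31, ceramic tiles 255.11, pipe sections 237.43, textile bales 221.25 are the best per m³.
Taking ceramic tiles + plastic granulate: 31 m³ used, 8093 in revenue.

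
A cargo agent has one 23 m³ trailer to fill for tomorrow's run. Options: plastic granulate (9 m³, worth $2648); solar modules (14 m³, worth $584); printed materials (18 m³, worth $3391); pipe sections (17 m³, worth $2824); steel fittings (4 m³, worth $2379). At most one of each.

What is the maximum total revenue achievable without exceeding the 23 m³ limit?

5770

The ratio heuristic lands on plastic granulate + steel fittings (5027) but leaves 10 m³ idle.
Dropping plastic granulate frees 9 m³; slotting in printed materials (18 m³) lifts the total to 5770 at 22 m³.
The closest alternative, pipe sections + steel fittings, reaches only 5203.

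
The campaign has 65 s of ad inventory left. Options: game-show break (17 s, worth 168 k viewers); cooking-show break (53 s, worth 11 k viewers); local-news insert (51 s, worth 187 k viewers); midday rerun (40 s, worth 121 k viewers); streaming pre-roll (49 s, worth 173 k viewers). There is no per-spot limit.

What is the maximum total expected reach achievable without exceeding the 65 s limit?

504

Ranking by ratio (expected reach/s): game-show break 9.88, local-news insert 3.67, streaming pre-roll 3.53.
Best packing: 3×game-show break — 51 s, 504 total.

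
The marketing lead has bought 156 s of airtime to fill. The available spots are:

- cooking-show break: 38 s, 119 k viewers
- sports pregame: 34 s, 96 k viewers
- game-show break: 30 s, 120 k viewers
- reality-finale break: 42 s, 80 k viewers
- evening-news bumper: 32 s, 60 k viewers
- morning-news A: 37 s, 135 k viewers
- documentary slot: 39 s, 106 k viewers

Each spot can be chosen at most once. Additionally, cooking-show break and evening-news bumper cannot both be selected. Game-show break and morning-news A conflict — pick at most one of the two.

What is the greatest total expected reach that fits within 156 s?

Cooking-show break + sports pregame + morning-news A + documentary slot uses 148 of the 156 s and totals 456.

456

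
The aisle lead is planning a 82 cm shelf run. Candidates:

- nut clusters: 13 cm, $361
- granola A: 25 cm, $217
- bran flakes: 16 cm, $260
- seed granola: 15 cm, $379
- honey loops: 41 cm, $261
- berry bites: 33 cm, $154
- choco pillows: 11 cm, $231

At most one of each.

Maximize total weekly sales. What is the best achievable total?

1448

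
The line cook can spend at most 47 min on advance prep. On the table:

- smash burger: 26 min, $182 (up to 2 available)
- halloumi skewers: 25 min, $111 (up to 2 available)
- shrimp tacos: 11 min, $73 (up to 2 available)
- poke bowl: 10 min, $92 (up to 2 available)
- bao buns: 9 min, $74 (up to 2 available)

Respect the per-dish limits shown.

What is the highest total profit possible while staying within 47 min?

366

Taking the top-ratio dishes first gives 2×poke bowl + 2×bao buns for 332 (38 min).
Replace 2×bao buns with smash burger: the trade gains 34 net, giving 366 at 46 min.
The spare 1 min is too small for any remaining dish, and no exchange beats 366.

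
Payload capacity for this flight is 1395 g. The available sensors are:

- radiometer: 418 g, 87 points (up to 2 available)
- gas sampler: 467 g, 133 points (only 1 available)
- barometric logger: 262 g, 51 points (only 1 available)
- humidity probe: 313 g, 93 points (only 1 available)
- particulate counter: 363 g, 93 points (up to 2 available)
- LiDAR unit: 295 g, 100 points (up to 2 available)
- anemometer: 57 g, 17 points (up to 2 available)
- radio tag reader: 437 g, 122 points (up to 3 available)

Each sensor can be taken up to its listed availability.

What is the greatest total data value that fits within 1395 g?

426

Taking the top-ratio sensors first gives humidity probe + particulate counter + 2×LiDAR unit + 2×anemometer for 420 (1380 g).
Replace particulate counter and 2×anemometer with gas sampler: the trade gains 6 net, giving 426 at 1370 g.
No other feasible combination exceeds 426.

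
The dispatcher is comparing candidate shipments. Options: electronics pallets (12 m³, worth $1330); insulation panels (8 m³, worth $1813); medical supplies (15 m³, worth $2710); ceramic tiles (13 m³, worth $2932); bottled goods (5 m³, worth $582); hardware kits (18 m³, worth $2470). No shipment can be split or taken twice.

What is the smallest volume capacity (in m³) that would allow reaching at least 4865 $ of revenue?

26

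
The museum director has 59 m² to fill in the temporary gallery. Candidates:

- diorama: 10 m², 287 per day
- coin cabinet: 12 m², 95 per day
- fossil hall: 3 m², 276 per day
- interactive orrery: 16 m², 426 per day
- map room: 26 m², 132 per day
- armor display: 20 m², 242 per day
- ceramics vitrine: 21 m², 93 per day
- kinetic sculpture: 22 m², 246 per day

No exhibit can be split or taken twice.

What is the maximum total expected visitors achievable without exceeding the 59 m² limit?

1235

Filling by ratio: diorama + fossil hall + interactive orrery + armor display for 1231, with 10 m² left unused.
Dropping armor display frees 20 m²; slotting in kinetic sculpture (22 m²) lifts the total to 1235 at 51 m².
No other feasible combination exceeds 1235.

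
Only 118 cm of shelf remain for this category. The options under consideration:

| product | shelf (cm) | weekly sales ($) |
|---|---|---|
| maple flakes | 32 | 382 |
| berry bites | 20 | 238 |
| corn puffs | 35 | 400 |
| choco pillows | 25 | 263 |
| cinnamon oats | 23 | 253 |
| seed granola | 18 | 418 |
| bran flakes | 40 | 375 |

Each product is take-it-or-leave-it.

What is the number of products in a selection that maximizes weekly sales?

5

The maximum weekly sales within 118 cm is 1554.
maple flakes + berry bites + choco pillows + cinnamon oats + seed granola hits 1554 at 118 cm.
All optima have 5 products.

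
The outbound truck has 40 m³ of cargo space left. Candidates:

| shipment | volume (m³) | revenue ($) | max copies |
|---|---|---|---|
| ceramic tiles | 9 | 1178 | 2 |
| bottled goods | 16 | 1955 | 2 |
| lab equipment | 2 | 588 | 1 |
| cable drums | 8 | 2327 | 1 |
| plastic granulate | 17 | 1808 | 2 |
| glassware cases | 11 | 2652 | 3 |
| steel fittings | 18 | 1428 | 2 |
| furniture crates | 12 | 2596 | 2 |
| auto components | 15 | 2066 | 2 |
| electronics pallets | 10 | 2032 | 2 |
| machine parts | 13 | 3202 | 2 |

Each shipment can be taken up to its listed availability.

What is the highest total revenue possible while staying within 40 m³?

9663

The ratio heuristic lands on lab equipment + cable drums + 2×machine parts (9319) but leaves 4 m³ idle.
Replace lab equipment and 2×machine parts with 2×glassware cases + electronics pallets: the trade gains 344 net, giving 9663 at 40 m³.
That's the maximum — no swap from here does better than 9663.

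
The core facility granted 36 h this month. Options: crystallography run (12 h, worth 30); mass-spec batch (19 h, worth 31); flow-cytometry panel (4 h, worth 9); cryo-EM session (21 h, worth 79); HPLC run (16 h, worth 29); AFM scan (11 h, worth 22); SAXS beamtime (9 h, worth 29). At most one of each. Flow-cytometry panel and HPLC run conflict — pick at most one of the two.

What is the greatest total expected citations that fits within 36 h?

117

Density check — cryo-EM session 3.76, SAXS beamtime 3.22, crystallography run 2.50, flow-cytometry panel 2.25 are the best per h.
Best packing: flow-cytometry panel + cryo-EM session + SAXS beamtime — 34 h, 117 total.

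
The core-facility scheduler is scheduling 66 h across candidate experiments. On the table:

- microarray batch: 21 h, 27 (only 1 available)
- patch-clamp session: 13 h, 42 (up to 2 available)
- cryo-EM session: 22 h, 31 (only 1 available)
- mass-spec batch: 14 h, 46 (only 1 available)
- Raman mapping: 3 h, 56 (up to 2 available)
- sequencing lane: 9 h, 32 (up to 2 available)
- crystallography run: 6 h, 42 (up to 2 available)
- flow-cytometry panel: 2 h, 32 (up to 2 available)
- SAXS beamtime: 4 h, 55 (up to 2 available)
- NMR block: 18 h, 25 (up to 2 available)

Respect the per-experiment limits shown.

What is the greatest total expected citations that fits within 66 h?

490

The ratio heuristic lands on mass-spec batch + 2×Raman mapping + 2×sequencing lane + 2×crystallography run + 2×flow-cytometry panel + 2×SAXS beamtime (480) but leaves 4 h idle.
Replace sequencing lane with patch-clamp session: the trade gains 10 net, giving 490 at 66 h.
No other feasible combination exceeds 490.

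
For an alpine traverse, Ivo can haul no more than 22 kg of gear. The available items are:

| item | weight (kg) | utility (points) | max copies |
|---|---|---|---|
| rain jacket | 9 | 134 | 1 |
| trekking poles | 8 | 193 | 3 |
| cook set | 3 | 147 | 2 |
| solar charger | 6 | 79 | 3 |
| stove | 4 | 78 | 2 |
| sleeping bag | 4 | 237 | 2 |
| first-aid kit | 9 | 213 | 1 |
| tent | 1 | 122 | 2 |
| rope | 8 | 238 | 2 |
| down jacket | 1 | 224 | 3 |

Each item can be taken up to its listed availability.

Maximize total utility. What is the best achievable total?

Taking 2×cook set + 2×sleeping bag + 2×tent + 3×down jacket: 19 kg used, 1684 in utility.

1684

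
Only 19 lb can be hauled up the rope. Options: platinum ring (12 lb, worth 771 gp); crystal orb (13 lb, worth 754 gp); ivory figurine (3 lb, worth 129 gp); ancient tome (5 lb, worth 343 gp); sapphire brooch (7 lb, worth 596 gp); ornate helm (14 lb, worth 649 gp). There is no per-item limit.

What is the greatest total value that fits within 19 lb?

Density check — sapphire brooch 85.14, ancient tome 68.60, platinum ring 64.25, crystal orb 58.00 are the best per lb.
Best packing: ancient tome + 2×sapphire brooch — 19 lb, 1535 total.
Nothing else within 19 lb beats 1535.

1535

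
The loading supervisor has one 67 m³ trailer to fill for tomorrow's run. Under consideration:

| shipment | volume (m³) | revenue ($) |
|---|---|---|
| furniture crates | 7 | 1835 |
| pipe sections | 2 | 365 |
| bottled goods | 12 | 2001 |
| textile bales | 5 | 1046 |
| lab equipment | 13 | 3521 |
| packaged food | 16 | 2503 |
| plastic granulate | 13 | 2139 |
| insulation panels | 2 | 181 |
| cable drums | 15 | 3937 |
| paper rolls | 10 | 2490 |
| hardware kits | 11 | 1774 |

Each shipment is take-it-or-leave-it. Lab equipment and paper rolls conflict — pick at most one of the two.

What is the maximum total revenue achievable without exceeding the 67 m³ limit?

Ranking by ratio (revenue/m³): lab equipment 270.85, cable drums 262.47, furniture crates 262.14.
Furniture crates + pipe sections + bottled goods + textile bales + lab equipment + plastic granulate + cable drums uses 67 of the 67 m³ and totals 14844.
Next best is furniture crates + bottled goods + textile bales + lab equipment + plastic granulate + insulation panels + cable drums at 14660 (67 m³) — short by 184.

14844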